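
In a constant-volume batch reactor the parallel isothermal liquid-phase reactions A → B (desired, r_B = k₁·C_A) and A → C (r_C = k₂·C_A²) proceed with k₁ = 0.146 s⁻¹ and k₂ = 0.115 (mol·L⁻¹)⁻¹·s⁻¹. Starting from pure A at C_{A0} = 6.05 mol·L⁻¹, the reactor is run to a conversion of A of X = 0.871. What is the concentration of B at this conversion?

1.62 mol·L⁻¹

C_A = C_{A0}(1−X) = 0.7804 mol·L⁻¹.
Along a PFR/batch, dC_B/dC_A = −r_B/(r_B+r_C) = −k₁/(k₁+k₂·C_A).
Integrating from C_{A0} to C_A: C_B = (0.146/0.115)·ln[(0.146+0.115·6.05)/(0.146+0.115·0.780)] = 1.270·ln(0.8417/0.2358) = 1.616 mol·L⁻¹.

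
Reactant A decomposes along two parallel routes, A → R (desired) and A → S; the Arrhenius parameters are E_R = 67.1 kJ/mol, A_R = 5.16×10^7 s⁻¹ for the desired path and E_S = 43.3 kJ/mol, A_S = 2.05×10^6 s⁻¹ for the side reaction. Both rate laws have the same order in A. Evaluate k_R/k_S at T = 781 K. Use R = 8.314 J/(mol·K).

Since both paths have the same order in A, the concentration cancels and S_{R/S} = k_R/k_S = (A_R/A_S)·exp[(E_S−E_R)/(RT)].
(E_S−E_R)/(RT) = (43.3−67.1)×10³/(8.314×781) = -23800/6493 = -3.665.
k_R/k_S = (5.16×10^7/2.05×10^6)·exp(-3.665) = 25.17 × 0.02560 = 0.644.

0.644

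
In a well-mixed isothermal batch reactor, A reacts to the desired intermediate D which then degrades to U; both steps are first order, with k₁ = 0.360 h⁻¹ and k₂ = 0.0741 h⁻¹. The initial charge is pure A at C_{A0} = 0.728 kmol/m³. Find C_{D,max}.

0.483 kmol/m³

Evaluating C_D at t_opt = ln(k₂/k₁)/(k₂−k₁) gives C_{D,max}/C_{A0} = (k₁/k₂)^[k₂/(k₂−k₁)].
= (0.360/0.0741)^(0.0741/(0.0741−0.360)) = (4.858)^(-0.2592) = 0.6639.
C_{D,max} = 0.6639×0.728 = 0.483 kmol/m³.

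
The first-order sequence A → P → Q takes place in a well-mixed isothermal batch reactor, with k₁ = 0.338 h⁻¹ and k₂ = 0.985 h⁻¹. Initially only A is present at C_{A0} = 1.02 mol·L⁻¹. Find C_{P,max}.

For a first-order series the maximum intermediate yield is C_{P,max}/C_{A0} = (k₁/k₂)^[k₂/(k₂−k₁)].
= (0.338/0.985)^(0.985/(0.985−0.338)) = (0.3431)^(1.522) = 0.1963.
C_{P,max} = 0.1963×1.02 = 0.200 mol·L⁻¹.

0.200 mol·L⁻¹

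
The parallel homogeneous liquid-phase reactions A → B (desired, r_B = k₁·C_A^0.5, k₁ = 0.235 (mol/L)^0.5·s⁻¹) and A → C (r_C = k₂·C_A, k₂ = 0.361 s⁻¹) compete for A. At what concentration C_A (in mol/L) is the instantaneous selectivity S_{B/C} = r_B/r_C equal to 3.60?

0.0327 mol/L

S_{B/C} = (k₁/k₂)·C_A^-0.5 ⇒ C_A = (S·k₂/k₁)^(-2).
= (3.60×0.361/0.235)^(-2) = (5.530)^(-2) = 0.0327 mol/L.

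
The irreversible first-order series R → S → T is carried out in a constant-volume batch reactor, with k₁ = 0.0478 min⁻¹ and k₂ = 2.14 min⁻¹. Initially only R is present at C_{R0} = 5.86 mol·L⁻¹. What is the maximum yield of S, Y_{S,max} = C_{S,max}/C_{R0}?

0.0205

For a first-order series the maximum intermediate yield is C_{S,max}/C_{R0} = (k₁/k₂)^[k₂/(k₂−k₁)].
= (0.0478/2.14)^(2.14/(2.14−0.0478)) = (0.02234)^(1.023) = 0.02048.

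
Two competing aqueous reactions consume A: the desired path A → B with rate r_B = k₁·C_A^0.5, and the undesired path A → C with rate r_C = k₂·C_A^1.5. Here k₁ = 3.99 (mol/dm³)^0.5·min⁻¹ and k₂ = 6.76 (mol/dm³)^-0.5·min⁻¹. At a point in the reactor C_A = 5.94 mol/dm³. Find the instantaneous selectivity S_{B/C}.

0.0994

S_{B/C} = r_B/r_C = (k₁·C_A^0.5)/(k₂·C_A^1.5) = (k₁/k₂)·C_A⁻¹.
= (3.99×5.940^0.5) / (6.76×5.940^1.5) = 9.724/97.86 = 0.0994.
The undesired path is higher order in A, so low C_A (CSTR or dilute feed) favours B.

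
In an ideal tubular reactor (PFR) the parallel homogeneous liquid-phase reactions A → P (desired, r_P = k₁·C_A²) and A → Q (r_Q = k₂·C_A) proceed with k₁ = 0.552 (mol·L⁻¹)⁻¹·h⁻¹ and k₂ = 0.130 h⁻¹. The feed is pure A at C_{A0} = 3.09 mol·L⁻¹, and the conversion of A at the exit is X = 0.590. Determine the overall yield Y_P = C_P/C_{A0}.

0.529

C_A = C_{A0}(1−X) = 1.267 mol·L⁻¹.
Along a PFR/batch, dC_Q/dC_A = −r_Q/(r_P+r_Q) = −k₂/(k₂+k₁·C_A).
Integrating from C_{A0} to C_A: C_Q = (0.130/0.552)·ln[(0.130+0.552·3.09)/(0.130+0.552·1.27)] = 0.2355·ln(1.836/0.8293) = 0.1871 mol·L⁻¹.
Then C_P = (C_{A0}−C_A) − C_Q = 1.823 − 0.1871 = 1.636 mol·L⁻¹.
Y_P = C_P/C_{A0} = 1.636/3.09 = 0.529.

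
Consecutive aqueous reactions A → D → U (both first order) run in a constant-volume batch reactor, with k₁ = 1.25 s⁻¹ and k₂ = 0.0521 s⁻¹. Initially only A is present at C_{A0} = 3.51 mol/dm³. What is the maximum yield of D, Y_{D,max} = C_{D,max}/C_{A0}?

At the optimum, C_{D,max}/C_{A0} = (k₁/k₂)^[k₂/(k₂−k₁)].
= (1.25/0.0521)^(0.0521/(0.0521−1.25)) = (23.99)^(-0.04349) = 0.8709.

0.871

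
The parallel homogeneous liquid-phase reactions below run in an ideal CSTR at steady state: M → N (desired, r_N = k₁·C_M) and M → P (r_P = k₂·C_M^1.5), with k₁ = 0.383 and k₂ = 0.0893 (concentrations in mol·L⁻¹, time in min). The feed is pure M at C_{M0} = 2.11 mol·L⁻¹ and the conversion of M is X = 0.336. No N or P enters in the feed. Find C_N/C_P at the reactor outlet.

Exit C_M = C_{M0}(1−X) = 2.11×0.664 = 1.401 mol·L⁻¹.
Rates in a CSTR are evaluated at the outlet concentration: r_N = 0.383×1.401 = 0.5366, r_P = 0.0893×1.401^1.5 = 0.1481.
Overall selectivity = C_N/C_P = r_Nτ/(r_Pτ) = r_N/r_P = 3.62.

3.62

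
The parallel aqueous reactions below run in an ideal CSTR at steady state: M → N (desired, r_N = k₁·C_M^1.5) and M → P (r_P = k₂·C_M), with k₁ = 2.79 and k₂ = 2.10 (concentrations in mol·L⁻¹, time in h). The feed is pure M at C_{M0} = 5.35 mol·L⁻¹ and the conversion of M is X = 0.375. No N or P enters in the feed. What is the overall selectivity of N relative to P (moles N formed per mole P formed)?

Exit C_M = C_{M0}(1−X) = 5.35×0.625 = 3.344 mol·L⁻¹.
In a CSTR the entire volume is at exit conditions, so r_N = 2.79×3.344^1.5 = 17.06 and r_P = 2.10×3.344 = 7.022.
Overall selectivity = C_N/C_P = r_Nτ/(r_Pτ) = r_N/r_P = 2.43.

2.43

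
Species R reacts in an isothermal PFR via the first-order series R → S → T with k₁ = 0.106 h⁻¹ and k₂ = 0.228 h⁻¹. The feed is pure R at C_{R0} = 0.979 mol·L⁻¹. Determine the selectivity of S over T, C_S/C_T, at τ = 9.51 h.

For first-order series with pure R initially, C_S(τ) = k₁C_{R0}/(k₂−k₁)·(e^(−k₁τ) − e^(−k₂τ)).
e^(−k₁τ) = e^(−0.106×9.51) = e^(−1.008) = 0.3649; e^(−k₂τ) = e^(−2.168) = 0.1144.
C_S = 0.106×0.979/(0.228−0.106) × (0.3649−0.1144) = 0.8506×0.2506 = 0.2131 mol·L⁻¹.
C_R = C_{R0}e^(−k₁τ) = 0.3573 mol·L⁻¹, so C_T = C_{R0}−C_R−C_S = 0.4086 mol·L⁻¹; C_S/C_T = 0.522.

0.522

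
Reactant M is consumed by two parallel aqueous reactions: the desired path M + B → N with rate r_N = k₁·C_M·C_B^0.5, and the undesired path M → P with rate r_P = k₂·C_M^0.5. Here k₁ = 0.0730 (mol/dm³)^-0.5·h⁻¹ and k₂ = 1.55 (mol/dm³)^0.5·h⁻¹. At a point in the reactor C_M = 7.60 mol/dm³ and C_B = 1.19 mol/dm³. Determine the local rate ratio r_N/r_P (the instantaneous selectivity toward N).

S_{N/P} = r_N/r_P = (k₁·C_M·C_B^0.5)/(k₂·C_M^0.5) = (k₁/k₂)·C_M^0.5·C_B^0.5.
= (0.0730×7.600×1.190^0.5) / (1.55×7.600^0.5) = 0.6052/4.273 = 0.142.
Since the desired path is higher order in M, keeping C_M high (PFR or concentrated feed) favours N.

0.142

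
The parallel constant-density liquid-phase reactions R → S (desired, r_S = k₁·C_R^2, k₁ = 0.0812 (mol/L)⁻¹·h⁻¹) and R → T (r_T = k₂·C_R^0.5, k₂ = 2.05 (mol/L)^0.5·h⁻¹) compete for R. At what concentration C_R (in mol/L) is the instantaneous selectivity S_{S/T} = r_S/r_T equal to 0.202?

S_{S/T} = (k₁/k₂)·C_R^1.5 ⇒ C_R = (S·k₂/k₁)^(1/1.5).
= (0.202×2.05/0.0812)^(0.6667) = (5.100)^(0.6667) = 2.96 mol/L.

2.96 mol/L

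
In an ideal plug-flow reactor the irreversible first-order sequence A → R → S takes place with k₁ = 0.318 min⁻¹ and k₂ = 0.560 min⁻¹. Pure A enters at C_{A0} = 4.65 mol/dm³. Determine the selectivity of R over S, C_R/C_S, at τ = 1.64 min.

1.69

The intermediate concentration in a first-order A→B→C sequence is C_R = k₁C_{A0}(e^(−k₁τ) − e^(−k₂τ))/(k₂−k₁).
e^(−k₁τ) = e^(−0.318×1.64) = e^(−0.5215) = 0.5936; e^(−k₂τ) = e^(−0.9184) = 0.3992.
C_R = 0.318×4.65/(0.560−0.318) × (0.5936−0.3992) = 6.110×0.1945 = 1.188 mol/dm³.
C_A = C_{A0}e^(−k₁τ) = 2.760 mol/dm³, so C_S = C_{A0}−C_A−C_R = 0.7015 mol/dm³; C_R/C_S = 1.69.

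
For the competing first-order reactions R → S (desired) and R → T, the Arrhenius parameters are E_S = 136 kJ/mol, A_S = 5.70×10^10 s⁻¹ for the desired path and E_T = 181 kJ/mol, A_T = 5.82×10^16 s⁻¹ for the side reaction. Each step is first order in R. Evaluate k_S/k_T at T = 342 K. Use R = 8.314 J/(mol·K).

With equal orders, S_{S/T} = k_S/k_T = (A_S/A_T)·exp[(E_T−E_S)/(RT)].
(E_T−E_S)/(RT) = (181−136)×10³/(8.314×342) = 45000/2843 = 15.83.
k_S/k_T = (5.70×10^10/5.82×10^16)·exp(15.83) = 9.794×10^-7 × 7.468×10^6 = 7.31.
Since E_S < E_T, lowering the temperature improves selectivity toward S.

7.31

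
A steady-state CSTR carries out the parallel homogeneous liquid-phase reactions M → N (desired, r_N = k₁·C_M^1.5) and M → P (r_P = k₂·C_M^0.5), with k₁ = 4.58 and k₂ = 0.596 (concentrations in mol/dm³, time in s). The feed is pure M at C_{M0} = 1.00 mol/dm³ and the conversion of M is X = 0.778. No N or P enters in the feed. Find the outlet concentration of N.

0.490 mol/dm³

Exit C_M = C_{M0}(1−X) = 1.00×0.222 = 0.2220 mol/dm³.
A CSTR operates uniformly at the exit composition, giving r_N = 0.4791 and r_P = 0.2808 (each k·C_M^n at C_M = 0.2220).
Fraction of consumed M going to N: r_N/(r_N+r_P) = 0.6304.
C_N = 0.6304·C_{M0}·X = 0.6304×1.00×0.778 = 0.490 mol/dm³.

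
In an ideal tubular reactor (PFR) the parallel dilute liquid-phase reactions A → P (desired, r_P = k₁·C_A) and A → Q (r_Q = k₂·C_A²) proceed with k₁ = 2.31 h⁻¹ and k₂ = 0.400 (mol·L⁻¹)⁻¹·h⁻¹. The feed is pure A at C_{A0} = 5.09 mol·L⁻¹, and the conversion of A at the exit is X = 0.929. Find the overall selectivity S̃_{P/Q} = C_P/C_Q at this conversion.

2.31

C_A = C_{A0}(1−X) = 0.3614 mol·L⁻¹.
Along a PFR/batch, dC_P/dC_A = −r_P/(r_P+r_Q) = −k₁/(k₁+k₂·C_A).
Integrating from C_{A0} to C_A: C_P = (2.31/0.400)·ln[(2.31+0.400·5.09)/(2.31+0.400·0.361)] = 5.775·ln(4.346/2.455) = 3.299 mol·L⁻¹.
C_Q = (C_{A0}−C_A)−C_P = 1.429 mol·L⁻¹; S̃_{P/Q} = 3.299/1.429 = 2.31.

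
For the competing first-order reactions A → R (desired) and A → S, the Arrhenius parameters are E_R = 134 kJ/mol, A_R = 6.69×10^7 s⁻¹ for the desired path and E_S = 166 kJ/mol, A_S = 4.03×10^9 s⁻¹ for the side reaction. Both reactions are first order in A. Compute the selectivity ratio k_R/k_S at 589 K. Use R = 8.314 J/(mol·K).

With equal orders, S_{R/S} = k_R/k_S = (A_R/A_S)·exp[(E_S−E_R)/(RT)].
(E_S−E_R)/(RT) = (166−134)×10³/(8.314×589) = 32000/4897 = 6.535.
k_R/k_S = (6.69×10^7/4.03×10^9)·exp(6.535) = 0.01660 × 688.6 = 11.4.

11.4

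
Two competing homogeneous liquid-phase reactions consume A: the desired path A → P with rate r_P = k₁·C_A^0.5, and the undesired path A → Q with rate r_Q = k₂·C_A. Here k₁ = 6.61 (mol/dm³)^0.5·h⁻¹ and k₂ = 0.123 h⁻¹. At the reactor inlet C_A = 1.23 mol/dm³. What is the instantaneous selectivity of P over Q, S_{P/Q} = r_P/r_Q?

48.5

S_{P/Q} = r_P/r_Q = (k₁·C_A^0.5)/(k₂·C_A) = (k₁/k₂)·C_A^-0.5.
= (6.61×1.230^0.5) / (0.123×1.230) = 7.331/0.1513 = 48.5.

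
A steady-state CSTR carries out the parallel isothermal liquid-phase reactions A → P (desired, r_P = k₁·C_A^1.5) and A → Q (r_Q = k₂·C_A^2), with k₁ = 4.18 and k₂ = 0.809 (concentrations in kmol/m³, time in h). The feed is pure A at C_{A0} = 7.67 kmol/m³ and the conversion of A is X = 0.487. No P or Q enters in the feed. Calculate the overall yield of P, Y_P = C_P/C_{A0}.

0.352

Exit C_A = C_{A0}(1−X) = 7.67×0.513 = 3.935 kmol/m³.
In a CSTR the entire volume is at exit conditions, so r_P = 4.18×3.935^1.5 = 32.62 and r_Q = 0.809×3.935^2 = 12.52.
Fraction of consumed A going to P: r_P/(r_P+r_Q) = 0.7226.
C_P = 0.7226·C_{A0}·X = 0.7226×7.67×0.487 = 2.70 kmol/m³; Y_P = C_P/C_{A0} = 0.352.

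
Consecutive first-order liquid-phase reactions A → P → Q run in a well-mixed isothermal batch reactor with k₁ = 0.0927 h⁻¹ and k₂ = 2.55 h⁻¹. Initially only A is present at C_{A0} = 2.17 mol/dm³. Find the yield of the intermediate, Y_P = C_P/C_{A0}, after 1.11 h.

Solving the coupled first-order balances gives C_P(t) = [k₁/(k₂−k₁)]·C_{A0}·(e^(−k₁t) − e^(−k₂t)).
e^(−k₁t) = e^(−0.0927×1.11) = e^(−0.1029) = 0.9022; e^(−k₂t) = e^(−2.831) = 0.05898.
C_P = 0.0927×2.17/(2.55−0.0927) × (0.9022−0.05898) = 0.08186×0.8432 = 0.06903 mol/dm³.
Y_P = C_P/C_{A0} = 0.06903/2.17 = 0.0318.

0.0318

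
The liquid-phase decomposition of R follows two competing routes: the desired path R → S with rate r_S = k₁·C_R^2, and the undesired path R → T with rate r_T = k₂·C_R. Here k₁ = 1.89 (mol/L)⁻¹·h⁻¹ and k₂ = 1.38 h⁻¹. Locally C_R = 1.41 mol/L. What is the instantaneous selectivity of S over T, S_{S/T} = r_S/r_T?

1.93

S_{S/T} = r_S/r_T = (k₁·C_R^2)/(k₂·C_R) = (k₁/k₂)·C_R.
= (1.89×1.410^2) / (1.38×1.410) = 3.758/1.946 = 1.93.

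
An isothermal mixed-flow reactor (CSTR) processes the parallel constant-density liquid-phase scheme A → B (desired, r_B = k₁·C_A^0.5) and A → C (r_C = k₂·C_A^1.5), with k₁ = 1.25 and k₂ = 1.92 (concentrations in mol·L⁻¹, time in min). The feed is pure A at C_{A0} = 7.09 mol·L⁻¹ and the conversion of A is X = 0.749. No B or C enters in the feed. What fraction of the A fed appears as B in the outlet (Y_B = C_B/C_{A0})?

Exit C_A = C_{A0}(1−X) = 7.09×0.251 = 1.780 mol·L⁻¹.
A CSTR operates uniformly at the exit composition, giving r_B = 1.668 and r_C = 4.558 (each k·C_A^n at C_A = 1.780).
Fraction of consumed A going to B: r_B/(r_B+r_C) = 0.2678.
C_B = 0.2678·C_{A0}·X = 0.2678×7.09×0.749 = 1.42 mol·L⁻¹; Y_B = C_B/C_{A0} = 0.201.

0.201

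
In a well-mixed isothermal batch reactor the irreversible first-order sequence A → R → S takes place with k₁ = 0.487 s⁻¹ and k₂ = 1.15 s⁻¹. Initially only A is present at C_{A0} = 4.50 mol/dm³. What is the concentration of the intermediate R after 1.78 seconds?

0.962 mol/dm³

Solving the coupled first-order balances gives C_R(t) = [k₁/(k₂−k₁)]·C_{A0}·(e^(−k₁t) − e^(−k₂t)).
e^(−k₁t) = e^(−0.487×1.78) = e^(−0.8669) = 0.4203; e^(−k₂t) = e^(−2.047) = 0.1291.
C_R = 0.487×4.50/(1.15−0.487) × (0.4203−0.1291) = 3.305×0.2911 = 0.9624 mol/dm³.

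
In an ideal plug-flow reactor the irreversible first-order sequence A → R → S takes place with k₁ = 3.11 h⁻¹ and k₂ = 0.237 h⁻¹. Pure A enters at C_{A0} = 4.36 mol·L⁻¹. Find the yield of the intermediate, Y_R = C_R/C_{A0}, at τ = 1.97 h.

0.676

Solving the coupled first-order balances gives C_R(τ) = [k₁/(k₂−k₁)]·C_{A0}·(e^(−k₁τ) − e^(−k₂τ)).
e^(−k₁τ) = e^(−3.11×1.97) = e^(−6.127) = 0.002184; e^(−k₂τ) = e^(−0.4669) = 0.6269.
C_R = 3.11×4.36/(0.237−3.11) × (0.002184−0.6269) = (-4.720)×(-0.6248) = 2.949 mol·L⁻¹.
Y_R = C_R/C_{A0} = 2.949/4.36 = 0.676.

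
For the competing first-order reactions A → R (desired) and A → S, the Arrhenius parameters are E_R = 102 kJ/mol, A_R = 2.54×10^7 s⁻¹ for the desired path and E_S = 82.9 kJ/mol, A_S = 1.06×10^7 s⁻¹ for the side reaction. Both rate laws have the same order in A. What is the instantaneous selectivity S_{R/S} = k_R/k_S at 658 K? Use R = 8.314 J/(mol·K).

With equal orders, S_{R/S} = k_R/k_S = (A_R/A_S)·exp[(E_S−E_R)/(RT)].
(E_S−E_R)/(RT) = (82.9−102)×10³/(8.314×658) = -19100/5471 = -3.491.
k_R/k_S = (2.54×10^7/1.06×10^7)·exp(-3.491) = 2.396 × 0.03046 = 0.0730.

0.0730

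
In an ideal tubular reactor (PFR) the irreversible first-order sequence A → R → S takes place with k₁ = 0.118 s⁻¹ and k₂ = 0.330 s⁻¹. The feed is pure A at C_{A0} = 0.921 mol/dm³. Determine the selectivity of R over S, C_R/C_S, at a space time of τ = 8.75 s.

0.351

Solving the coupled first-order balances gives C_R(τ) = [k₁/(k₂−k₁)]·C_{A0}·(e^(−k₁τ) − e^(−k₂τ)).
e^(−k₁τ) = e^(−0.118×8.75) = e^(−1.032) = 0.3561; e^(−k₂τ) = e^(−2.888) = 0.05572.
C_R = 0.118×0.921/(0.330−0.118) × (0.3561−0.05572) = 0.5126×0.3004 = 0.1540 mol/dm³.
C_A = C_{A0}e^(−k₁τ) = 0.3280 mol/dm³, so C_S = C_{A0}−C_A−C_R = 0.4390 mol/dm³; C_R/C_S = 0.351.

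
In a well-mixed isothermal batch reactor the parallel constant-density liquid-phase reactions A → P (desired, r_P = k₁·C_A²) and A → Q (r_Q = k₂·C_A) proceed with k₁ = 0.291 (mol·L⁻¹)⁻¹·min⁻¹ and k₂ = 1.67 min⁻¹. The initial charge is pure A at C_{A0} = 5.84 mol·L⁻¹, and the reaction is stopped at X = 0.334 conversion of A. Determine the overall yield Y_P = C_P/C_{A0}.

C_A = C_{A0}(1−X) = 3.889 mol·L⁻¹.
Along a PFR/batch, dC_Q/dC_A = −r_Q/(r_P+r_Q) = −k₂/(k₂+k₁·C_A).
Integrating from C_{A0} to C_A: C_Q = (1.67/0.291)·ln[(1.67+0.291·5.84)/(1.67+0.291·3.89)] = 5.739·ln(3.369/2.802) = 1.059 mol·L⁻¹.
Then C_P = (C_{A0}−C_A) − C_Q = 1.951 − 1.059 = 0.8919 mol·L⁻¹.
Y_P = C_P/C_{A0} = 0.8919/5.84 = 0.153.

0.153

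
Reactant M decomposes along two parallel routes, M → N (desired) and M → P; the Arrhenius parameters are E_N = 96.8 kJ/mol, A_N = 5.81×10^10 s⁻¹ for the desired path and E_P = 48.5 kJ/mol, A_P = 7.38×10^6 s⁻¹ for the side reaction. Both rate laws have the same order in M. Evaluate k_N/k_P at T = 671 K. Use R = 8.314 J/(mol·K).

k_N/k_P = (A_N/A_P)·exp[−(E_N−E_P)/(RT)] = (A_N/A_P)·exp[(E_P−E_N)/(RT)].
(E_P−E_N)/(RT) = (48.5−96.8)×10³/(8.314×671) = -48300/5579 = -8.658.
k_N/k_P = (5.81×10^10/7.38×10^6)·exp(-8.658) = 7873 × 1.737×10^-4 = 1.37.
Since E_N > E_P, raising the temperature improves selectivity toward N.

1.37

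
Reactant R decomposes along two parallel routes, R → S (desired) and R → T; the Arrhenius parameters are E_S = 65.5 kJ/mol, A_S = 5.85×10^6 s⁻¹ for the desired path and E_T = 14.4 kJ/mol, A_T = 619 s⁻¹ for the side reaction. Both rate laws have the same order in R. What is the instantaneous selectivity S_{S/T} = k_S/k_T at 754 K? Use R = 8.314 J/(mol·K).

2.72

Since both paths have the same order in R, the concentration cancels and S_{S/T} = k_S/k_T = (A_S/A_T)·exp[(E_T−E_S)/(RT)].
(E_T−E_S)/(RT) = (14.4−65.5)×10³/(8.314×754) = -51100/6269 = -8.152.
k_S/k_T = (5.85×10^6/619)·exp(-8.152) = 9451 × 2.883×10^-4 = 2.72.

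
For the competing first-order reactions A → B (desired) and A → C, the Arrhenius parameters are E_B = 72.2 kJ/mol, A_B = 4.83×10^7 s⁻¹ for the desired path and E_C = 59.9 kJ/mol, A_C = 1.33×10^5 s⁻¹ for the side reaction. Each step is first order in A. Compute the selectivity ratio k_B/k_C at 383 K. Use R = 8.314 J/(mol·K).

7.63

With equal orders, S_{B/C} = k_B/k_C = (A_B/A_C)·exp[(E_C−E_B)/(RT)].
(E_C−E_B)/(RT) = (59.9−72.2)×10³/(8.314×383) = -12300/3184 = -3.863.
k_B/k_C = (4.83×10^7/1.33×10^5)·exp(-3.863) = 363.2 × 0.02101 = 7.63.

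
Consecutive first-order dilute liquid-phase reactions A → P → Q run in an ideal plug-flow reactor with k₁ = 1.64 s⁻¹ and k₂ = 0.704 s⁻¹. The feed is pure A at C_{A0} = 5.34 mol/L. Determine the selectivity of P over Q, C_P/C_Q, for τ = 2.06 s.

The intermediate concentration in a first-order A→B→C sequence is C_P = k₁C_{A0}(e^(−k₁τ) − e^(−k₂τ))/(k₂−k₁).
e^(−k₁τ) = e^(−1.64×2.06) = e^(−3.378) = 0.03410; e^(−k₂τ) = e^(−1.450) = 0.2345.
C_P = 1.64×5.34/(0.704−1.64) × (0.03410−0.2345) = (-9.356)×(-0.2004) = 1.875 mol/L.
C_A = C_{A0}e^(−k₁τ) = 0.1821 mol/L, so C_Q = C_{A0}−C_A−C_P = 3.283 mol/L; C_P/C_Q = 0.571.

0.571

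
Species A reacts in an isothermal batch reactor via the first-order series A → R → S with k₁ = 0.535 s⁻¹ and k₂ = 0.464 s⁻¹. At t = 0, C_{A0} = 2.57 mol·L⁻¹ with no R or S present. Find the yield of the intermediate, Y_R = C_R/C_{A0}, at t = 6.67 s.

0.129

For first-order series with pure A initially, C_R(t) = k₁C_{A0}/(k₂−k₁)·(e^(−k₁t) − e^(−k₂t)).
e^(−k₁t) = e^(−0.535×6.67) = e^(−3.568) = 0.02820; e^(−k₂t) = e^(−3.095) = 0.04528.
C_R = 0.535×2.57/(0.464−0.535) × (0.02820−0.04528) = (-19.37)×(-0.01708) = 0.3308 mol·L⁻¹.
Y_R = C_R/C_{A0} = 0.3308/2.57 = 0.129.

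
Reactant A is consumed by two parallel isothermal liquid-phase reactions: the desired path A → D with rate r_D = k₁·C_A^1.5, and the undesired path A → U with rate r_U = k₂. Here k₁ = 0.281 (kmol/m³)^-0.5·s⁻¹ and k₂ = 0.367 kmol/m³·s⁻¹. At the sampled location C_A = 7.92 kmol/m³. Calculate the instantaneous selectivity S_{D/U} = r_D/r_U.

S_{D/U} = r_D/r_U = (k₁·C_A^1.5)/(k₂) = (k₁/k₂)·C_A^1.5.
= (0.281×7.920^1.5) / (0.367) = 6.263/0.3670 = 17.1.
Since the desired path is higher order in A, keeping C_A high (PFR or concentrated feed) favours D.

17.1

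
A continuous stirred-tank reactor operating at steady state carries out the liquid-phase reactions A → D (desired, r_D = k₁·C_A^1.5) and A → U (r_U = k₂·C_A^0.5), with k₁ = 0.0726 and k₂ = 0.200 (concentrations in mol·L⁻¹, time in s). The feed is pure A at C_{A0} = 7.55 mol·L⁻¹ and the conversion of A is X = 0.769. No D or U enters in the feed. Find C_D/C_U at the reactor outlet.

0.633

Exit C_A = C_{A0}(1−X) = 7.55×0.231 = 1.744 mol·L⁻¹.
In a CSTR the entire volume is at exit conditions, so r_D = 0.0726×1.744^1.5 = 0.1672 and r_U = 0.200×1.744^0.5 = 0.2641.
Overall selectivity = C_D/C_U = r_Dτ/(r_Uτ) = r_D/r_U = 0.633.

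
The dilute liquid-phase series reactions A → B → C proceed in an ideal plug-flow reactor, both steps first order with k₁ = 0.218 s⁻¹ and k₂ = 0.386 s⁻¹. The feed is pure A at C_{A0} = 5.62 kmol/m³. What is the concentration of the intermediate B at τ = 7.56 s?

1.01 kmol/m³

The intermediate concentration in a first-order A→B→C sequence is C_B = k₁C_{A0}(e^(−k₁τ) − e^(−k₂τ))/(k₂−k₁).
e^(−k₁τ) = e^(−0.218×7.56) = e^(−1.648) = 0.1924; e^(−k₂τ) = e^(−2.918) = 0.05403.
C_B = 0.218×5.62/(0.386−0.218) × (0.1924−0.05403) = 7.293×0.1384 = 1.009 kmol/m³.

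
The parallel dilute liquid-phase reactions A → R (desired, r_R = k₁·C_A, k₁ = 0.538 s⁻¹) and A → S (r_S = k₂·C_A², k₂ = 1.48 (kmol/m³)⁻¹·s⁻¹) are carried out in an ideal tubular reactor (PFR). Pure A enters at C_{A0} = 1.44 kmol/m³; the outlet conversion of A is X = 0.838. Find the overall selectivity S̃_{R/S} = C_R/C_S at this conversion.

0.500

C_A = C_{A0}(1−X) = 0.2333 kmol/m³.
Along a PFR/batch, dC_R/dC_A = −r_R/(r_R+r_S) = −k₁/(k₁+k₂·C_A).
Integrating from C_{A0} to C_A: C_R = (0.538/1.48)·ln[(0.538+1.48·1.44)/(0.538+1.48·0.233)] = 0.3635·ln(2.669/0.8833) = 0.4020 kmol/m³.
C_S = (C_{A0}−C_A)−C_R = 0.8047 kmol/m³; S̃_{R/S} = 0.4020/0.8047 = 0.500.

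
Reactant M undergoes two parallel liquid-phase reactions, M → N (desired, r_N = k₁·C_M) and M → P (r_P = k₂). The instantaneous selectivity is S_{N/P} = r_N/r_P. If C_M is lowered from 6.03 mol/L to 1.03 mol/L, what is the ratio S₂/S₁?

S_{N/P} = (k₁/k₂)·C_M, so S₂/S₁ = (C_{M,2}/C_{M,1}).
= 1.03/6.03 = 0.171.
Selectivity toward N falls as C_M falls — high-concentration operation is favoured.

0.171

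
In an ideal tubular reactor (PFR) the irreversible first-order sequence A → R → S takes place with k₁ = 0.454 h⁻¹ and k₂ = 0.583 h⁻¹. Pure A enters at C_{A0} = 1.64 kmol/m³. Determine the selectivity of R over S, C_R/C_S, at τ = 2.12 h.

The intermediate concentration in a first-order A→B→C sequence is C_R = k₁C_{A0}(e^(−k₁τ) − e^(−k₂τ))/(k₂−k₁).
e^(−k₁τ) = e^(−0.454×2.12) = e^(−0.9625) = 0.3819; e^(−k₂τ) = e^(−1.236) = 0.2906.
C_R = 0.454×1.64/(0.583−0.454) × (0.3819−0.2906) = 5.772×0.09139 = 0.5275 kmol/m³.
C_A = C_{A0}e^(−k₁τ) = 0.6264 kmol/m³, so C_S = C_{A0}−C_A−C_R = 0.4861 kmol/m³; C_R/C_S = 1.09.

1.09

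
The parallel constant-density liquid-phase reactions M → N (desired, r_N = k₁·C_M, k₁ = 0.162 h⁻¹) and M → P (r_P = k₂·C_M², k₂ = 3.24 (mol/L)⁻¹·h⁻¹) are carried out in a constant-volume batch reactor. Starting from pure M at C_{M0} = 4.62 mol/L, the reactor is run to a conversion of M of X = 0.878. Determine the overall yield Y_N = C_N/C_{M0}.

0.0220

C_M = C_{M0}(1−X) = 0.5636 mol/L.
Along a PFR/batch, dC_N/dC_M = −r_N/(r_N+r_P) = −k₁/(k₁+k₂·C_M).
Integrating from C_{M0} to C_M: C_N = (0.162/3.24)·ln[(0.162+3.24·4.62)/(0.162+3.24·0.564)] = 0.05000·ln(15.13/1.988) = 0.1015 mol/L.
Y_N = C_N/C_{M0} = 0.1015/4.62 = 0.0220.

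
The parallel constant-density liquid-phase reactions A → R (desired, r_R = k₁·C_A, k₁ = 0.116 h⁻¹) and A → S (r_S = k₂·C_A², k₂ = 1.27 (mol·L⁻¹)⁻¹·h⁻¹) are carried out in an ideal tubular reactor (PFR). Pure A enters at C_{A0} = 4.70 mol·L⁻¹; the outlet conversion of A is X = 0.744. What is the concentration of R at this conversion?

0.120 mol·L⁻¹

C_A = C_{A0}(1−X) = 1.203 mol·L⁻¹.
Along a PFR/batch, dC_R/dC_A = −r_R/(r_R+r_S) = −k₁/(k₁+k₂·C_A).
Integrating from C_{A0} to C_A: C_R = (0.116/1.27)·ln[(0.116+1.27·4.70)/(0.116+1.27·1.20)] = 0.09134·ln(6.085/1.644) = 0.1195 mol·L⁻¹.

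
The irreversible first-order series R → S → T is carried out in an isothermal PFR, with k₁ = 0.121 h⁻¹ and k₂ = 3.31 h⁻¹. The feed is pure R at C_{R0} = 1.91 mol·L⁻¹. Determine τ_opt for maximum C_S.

Setting dC_S/dτ = 0 gives τ_opt = ln(k₂/k₁)/(k₂−k₁).
= ln(3.31/0.121)/(3.31−0.121) = ln(27.36)/3.189 = 3.309/3.189 = 1.04 h.

1.04 h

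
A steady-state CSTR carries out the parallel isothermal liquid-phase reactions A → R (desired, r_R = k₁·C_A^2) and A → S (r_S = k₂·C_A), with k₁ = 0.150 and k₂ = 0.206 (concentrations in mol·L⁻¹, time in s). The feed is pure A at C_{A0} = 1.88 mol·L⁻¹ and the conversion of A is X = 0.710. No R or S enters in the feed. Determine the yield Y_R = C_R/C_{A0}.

Exit C_A = C_{A0}(1−X) = 1.88×0.290 = 0.5452 mol·L⁻¹.
In a CSTR the entire volume is at exit conditions, so r_R = 0.150×0.5452^2 = 0.04459 and r_S = 0.206×0.5452 = 0.1123.
Fraction of consumed A going to R: r_R/(r_R+r_S) = 0.2842.
C_R = 0.2842·C_{A0}·X = 0.2842×1.88×0.710 = 0.379 mol·L⁻¹; Y_R = C_R/C_{A0} = 0.202.

0.202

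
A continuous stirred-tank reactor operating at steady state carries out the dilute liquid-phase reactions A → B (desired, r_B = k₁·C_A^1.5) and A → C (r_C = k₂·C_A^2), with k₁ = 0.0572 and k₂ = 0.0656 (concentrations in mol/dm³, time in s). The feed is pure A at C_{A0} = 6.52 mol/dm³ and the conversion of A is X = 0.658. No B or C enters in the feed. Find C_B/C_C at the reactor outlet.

0.584

Exit C_A = C_{A0}(1−X) = 6.52×0.342 = 2.230 mol/dm³.
A CSTR operates uniformly at the exit composition, giving r_B = 0.1905 and r_C = 0.3262 (each k·C_A^n at C_A = 2.230).
Overall selectivity = C_B/C_C = r_Bτ/(r_Cτ) = r_B/r_C = 0.584.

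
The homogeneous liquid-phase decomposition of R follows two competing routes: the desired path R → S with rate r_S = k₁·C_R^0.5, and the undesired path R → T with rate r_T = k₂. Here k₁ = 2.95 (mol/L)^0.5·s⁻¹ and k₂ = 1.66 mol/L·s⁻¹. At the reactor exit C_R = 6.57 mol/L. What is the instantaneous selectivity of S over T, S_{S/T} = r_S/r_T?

4.56

S_{S/T} = r_S/r_T = (k₁·C_R^0.5)/(k₂) = (k₁/k₂)·C_R^0.5.
= (2.95×6.570^0.5) / (1.66) = 7.561/1.660 = 4.56.
Since the desired path is higher order in R, keeping C_R high (PFR or concentrated feed) favours S.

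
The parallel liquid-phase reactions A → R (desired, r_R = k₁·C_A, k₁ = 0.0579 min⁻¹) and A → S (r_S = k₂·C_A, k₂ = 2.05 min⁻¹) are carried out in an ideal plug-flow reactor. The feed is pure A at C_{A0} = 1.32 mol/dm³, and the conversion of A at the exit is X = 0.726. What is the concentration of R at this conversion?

C_A = C_{A0}(1−X) = 0.3617 mol/dm³.
Both paths are first order in A, so the instantaneous fraction to R is constant: dC_R/d(−C_A) = k₁/(k₁+k₂) = 0.02747.
C_R = 0.02747·(C_{A0}−C_A) = 0.02747×0.9583 = 0.0263 mol/dm³.

0.0263 mol/dm³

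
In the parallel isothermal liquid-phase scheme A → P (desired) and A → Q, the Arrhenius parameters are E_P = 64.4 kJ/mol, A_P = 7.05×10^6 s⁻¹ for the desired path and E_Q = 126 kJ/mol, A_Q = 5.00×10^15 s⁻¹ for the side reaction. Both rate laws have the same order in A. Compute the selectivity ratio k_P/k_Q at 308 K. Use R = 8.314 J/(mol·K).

39.5

Since both paths have the same order in A, the concentration cancels and S_{P/Q} = k_P/k_Q = (A_P/A_Q)·exp[(E_Q−E_P)/(RT)].
(E_Q−E_P)/(RT) = (126−64.4)×10³/(8.314×308) = 61600/2561 = 24.06.
k_P/k_Q = (7.05×10^6/5.00×10^15)·exp(24.06) = 1.410×10^-9 × 2.801×10^10 = 39.5.
Since E_P < E_Q, lowering the temperature improves selectivity toward P.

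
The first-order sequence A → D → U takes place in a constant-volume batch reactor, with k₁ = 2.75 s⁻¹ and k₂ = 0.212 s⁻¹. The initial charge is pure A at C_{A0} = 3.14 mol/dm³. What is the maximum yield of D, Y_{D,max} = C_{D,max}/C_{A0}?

0.807

For a first-order series the maximum intermediate yield is C_{D,max}/C_{A0} = (k₁/k₂)^[k₂/(k₂−k₁)].
= (2.75/0.212)^(0.212/(0.212−2.75)) = (12.97)^(-0.08353) = 0.8073.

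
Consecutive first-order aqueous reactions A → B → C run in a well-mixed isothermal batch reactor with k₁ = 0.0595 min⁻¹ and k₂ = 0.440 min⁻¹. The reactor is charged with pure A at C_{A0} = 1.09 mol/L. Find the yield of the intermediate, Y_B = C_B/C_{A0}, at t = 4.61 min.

0.0983

The intermediate concentration in a first-order A→B→C sequence is C_B = k₁C_{A0}(e^(−k₁t) − e^(−k₂t))/(k₂−k₁).
e^(−k₁t) = e^(−0.0595×4.61) = e^(−0.2743) = 0.7601; e^(−k₂t) = e^(−2.028) = 0.1315.
C_B = 0.0595×1.09/(0.440−0.0595) × (0.7601−0.1315) = 0.1704×0.6286 = 0.1071 mol/L.
Y_B = C_B/C_{A0} = 0.1071/1.09 = 0.0983.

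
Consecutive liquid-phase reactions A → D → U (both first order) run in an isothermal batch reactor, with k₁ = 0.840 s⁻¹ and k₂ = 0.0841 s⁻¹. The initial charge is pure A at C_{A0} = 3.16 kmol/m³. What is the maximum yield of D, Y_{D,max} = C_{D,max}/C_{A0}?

At the optimum, C_{D,max}/C_{A0} = (k₁/k₂)^[k₂/(k₂−k₁)].
= (0.840/0.0841)^(0.0841/(0.0841−0.840)) = (9.988)^(-0.1113) = 0.7741.

0.774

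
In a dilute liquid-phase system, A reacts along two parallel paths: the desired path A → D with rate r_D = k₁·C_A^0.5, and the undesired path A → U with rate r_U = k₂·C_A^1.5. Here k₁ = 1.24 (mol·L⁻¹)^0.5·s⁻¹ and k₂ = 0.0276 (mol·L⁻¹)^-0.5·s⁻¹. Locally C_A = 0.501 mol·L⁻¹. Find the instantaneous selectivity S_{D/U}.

S_{D/U} = r_D/r_U = (k₁·C_A^0.5)/(k₂·C_A^1.5) = (k₁/k₂)·C_A⁻¹.
= (1.24×0.5010^0.5) / (0.0276×0.5010^1.5) = 0.8777/0.009787 = 89.7.

89.7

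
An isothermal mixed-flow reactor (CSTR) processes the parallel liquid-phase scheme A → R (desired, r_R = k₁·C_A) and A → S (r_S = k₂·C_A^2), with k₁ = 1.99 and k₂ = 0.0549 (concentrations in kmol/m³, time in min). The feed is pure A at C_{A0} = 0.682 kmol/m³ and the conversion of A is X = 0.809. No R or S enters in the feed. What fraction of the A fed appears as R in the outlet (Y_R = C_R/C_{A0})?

0.806

Exit C_A = C_{A0}(1−X) = 0.682×0.191 = 0.1303 kmol/m³.
In a CSTR the entire volume is at exit conditions, so r_R = 1.99×0.1303 = 0.2592 and r_S = 0.0549×0.1303^2 = 9.316×10^-4.
Fraction of consumed A going to R: r_R/(r_R+r_S) = 0.9964.
C_R = 0.9964·C_{A0}·X = 0.9964×0.682×0.809 = 0.550 kmol/m³; Y_R = C_R/C_{A0} = 0.806.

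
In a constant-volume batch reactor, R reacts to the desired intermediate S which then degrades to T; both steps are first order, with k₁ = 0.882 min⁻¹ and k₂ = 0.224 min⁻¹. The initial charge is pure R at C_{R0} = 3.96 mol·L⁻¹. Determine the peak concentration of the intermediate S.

At the optimum, C_{S,max}/C_{R0} = (k₁/k₂)^[k₂/(k₂−k₁)].
= (0.882/0.224)^(0.224/(0.224−0.882)) = (3.938)^(-0.3404) = 0.6272.
C_{S,max} = 0.6272×3.96 = 2.48 mol·L⁻¹.

2.48 mol·L⁻¹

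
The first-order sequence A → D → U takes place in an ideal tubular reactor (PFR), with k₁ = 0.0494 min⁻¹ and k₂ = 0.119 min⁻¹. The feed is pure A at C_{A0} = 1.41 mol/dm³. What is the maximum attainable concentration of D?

0.314 mol/dm³

Evaluating C_D at τ_opt = ln(k₂/k₁)/(k₂−k₁) gives C_{D,max}/C_{A0} = (k₁/k₂)^[k₂/(k₂−k₁)].
= (0.0494/0.119)^(0.119/(0.119−0.0494)) = (0.4151)^(1.710) = 0.2224.
C_{D,max} = 0.2224×1.41 = 0.314 mol/dm³.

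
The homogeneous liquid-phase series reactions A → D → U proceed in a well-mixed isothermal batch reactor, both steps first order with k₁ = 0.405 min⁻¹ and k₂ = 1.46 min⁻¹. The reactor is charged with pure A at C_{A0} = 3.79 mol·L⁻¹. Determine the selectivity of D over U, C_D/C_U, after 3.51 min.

0.135

Solving the coupled first-order balances gives C_D(t) = [k₁/(k₂−k₁)]·C_{A0}·(e^(−k₁t) − e^(−k₂t)).
e^(−k₁t) = e^(−0.405×3.51) = e^(−1.422) = 0.2413; e^(−k₂t) = e^(−5.125) = 0.005949.
C_D = 0.405×3.79/(1.46−0.405) × (0.2413−0.005949) = 1.455×0.2354 = 0.3425 mol·L⁻¹.
C_A = C_{A0}e^(−k₁t) = 0.9147 mol·L⁻¹, so C_U = C_{A0}−C_A−C_D = 2.533 mol·L⁻¹; C_D/C_U = 0.135.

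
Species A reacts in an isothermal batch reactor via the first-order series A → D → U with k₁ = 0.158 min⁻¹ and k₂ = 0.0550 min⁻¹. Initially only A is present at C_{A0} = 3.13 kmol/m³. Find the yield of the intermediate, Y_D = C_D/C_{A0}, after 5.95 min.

For first-order series with pure A initially, C_D(t) = k₁C_{A0}/(k₂−k₁)·(e^(−k₁t) − e^(−k₂t)).
e^(−k₁t) = e^(−0.158×5.95) = e^(−0.9401) = 0.3906; e^(−k₂t) = e^(−0.3272) = 0.7209.
C_D = 0.158×3.13/(0.0550−0.158) × (0.3906−0.7209) = (-4.801)×(-0.3303) = 1.586 kmol/m³.
Y_D = C_D/C_{A0} = 1.586/3.13 = 0.507.

0.507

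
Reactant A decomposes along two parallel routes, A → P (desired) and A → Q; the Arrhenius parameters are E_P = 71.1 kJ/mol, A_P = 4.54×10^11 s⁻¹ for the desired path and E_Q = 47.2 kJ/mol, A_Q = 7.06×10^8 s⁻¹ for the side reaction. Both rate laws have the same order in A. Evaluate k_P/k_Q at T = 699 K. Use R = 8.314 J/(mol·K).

10.5

With equal orders, S_{P/Q} = k_P/k_Q = (A_P/A_Q)·exp[(E_Q−E_P)/(RT)].
(E_Q−E_P)/(RT) = (47.2−71.1)×10³/(8.314×699) = -23900/5811 = -4.113.
k_P/k_Q = (4.54×10^11/7.06×10^8)·exp(-4.113) = 643.1 × 0.01637 = 10.5.
Since E_P > E_Q, raising the temperature improves selectivity toward P.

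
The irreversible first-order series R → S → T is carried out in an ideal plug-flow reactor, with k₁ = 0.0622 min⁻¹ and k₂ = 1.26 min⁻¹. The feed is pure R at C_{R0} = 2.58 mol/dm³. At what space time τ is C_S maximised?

The intermediate peaks when r₁ = r₂, i.e. k₁e^(−k₁τ) = k₂e^(−k₂τ), giving τ_opt = ln(k₂/k₁)/(k₂−k₁).
= ln(1.26/0.0622)/(1.26−0.0622) = ln(20.26)/1.198 = 3.009/1.198 = 2.51 min.

2.51 min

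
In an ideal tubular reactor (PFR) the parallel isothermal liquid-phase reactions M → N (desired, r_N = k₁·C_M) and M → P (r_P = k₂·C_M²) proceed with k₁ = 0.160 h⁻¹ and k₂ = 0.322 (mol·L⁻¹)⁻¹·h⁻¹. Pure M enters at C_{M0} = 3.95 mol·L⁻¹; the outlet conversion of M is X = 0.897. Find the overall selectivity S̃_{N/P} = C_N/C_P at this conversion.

C_M = C_{M0}(1−X) = 0.4068 mol·L⁻¹.
Along a PFR/batch, dC_N/dC_M = −r_N/(r_N+r_P) = −k₁/(k₁+k₂·C_M).
Integrating from C_{M0} to C_M: C_N = (0.160/0.322)·ln[(0.160+0.322·3.95)/(0.160+0.322·0.407)] = 0.4969·ln(1.432/0.2910) = 0.7918 mol·L⁻¹.
C_P = (C_{M0}−C_M)−C_N = 2.751 mol·L⁻¹; S̃_{N/P} = 0.7918/2.751 = 0.288.

0.288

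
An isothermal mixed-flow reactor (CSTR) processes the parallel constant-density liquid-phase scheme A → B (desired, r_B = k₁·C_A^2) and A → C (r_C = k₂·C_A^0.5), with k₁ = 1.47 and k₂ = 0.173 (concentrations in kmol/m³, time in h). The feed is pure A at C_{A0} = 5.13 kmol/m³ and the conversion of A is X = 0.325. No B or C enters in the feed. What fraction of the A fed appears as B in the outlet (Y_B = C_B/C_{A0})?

0.319

Exit C_A = C_{A0}(1−X) = 5.13×0.675 = 3.463 kmol/m³.
In a CSTR the entire volume is at exit conditions, so r_B = 1.47×3.463^2 = 17.63 and r_C = 0.173×3.463^0.5 = 0.3219.
Fraction of consumed A going to B: r_B/(r_B+r_C) = 0.9821.
C_B = 0.9821·C_{A0}·X = 0.9821×5.13×0.325 = 1.64 kmol/m³; Y_B = C_B/C_{A0} = 0.319.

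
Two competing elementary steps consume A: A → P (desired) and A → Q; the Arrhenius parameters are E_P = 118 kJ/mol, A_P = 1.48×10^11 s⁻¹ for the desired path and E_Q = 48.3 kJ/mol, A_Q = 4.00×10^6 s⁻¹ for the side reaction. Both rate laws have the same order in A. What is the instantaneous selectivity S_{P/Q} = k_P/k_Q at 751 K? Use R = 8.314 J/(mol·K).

0.525

Since both paths have the same order in A, the concentration cancels and S_{P/Q} = k_P/k_Q = (A_P/A_Q)·exp[(E_Q−E_P)/(RT)].
(E_Q−E_P)/(RT) = (48.3−118)×10³/(8.314×751) = -69700/6244 = -11.16.
k_P/k_Q = (1.48×10^11/4.00×10^6)·exp(-11.16) = 37000 × 1.419×10^-5 = 0.525.
Since E_P > E_Q, raising the temperature improves selectivity toward P.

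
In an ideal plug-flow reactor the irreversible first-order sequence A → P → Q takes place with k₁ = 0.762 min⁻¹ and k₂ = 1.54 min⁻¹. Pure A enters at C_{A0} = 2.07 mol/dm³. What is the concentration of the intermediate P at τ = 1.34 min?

The intermediate concentration in a first-order A→B→C sequence is C_P = k₁C_{A0}(e^(−k₁τ) − e^(−k₂τ))/(k₂−k₁).
e^(−k₁τ) = e^(−0.762×1.34) = e^(−1.021) = 0.3602; e^(−k₂τ) = e^(−2.064) = 0.1270.
C_P = 0.762×2.07/(1.54−0.762) × (0.3602−0.1270) = 2.027×0.2332 = 0.4728 mol/dm³.

0.473 mol/dm³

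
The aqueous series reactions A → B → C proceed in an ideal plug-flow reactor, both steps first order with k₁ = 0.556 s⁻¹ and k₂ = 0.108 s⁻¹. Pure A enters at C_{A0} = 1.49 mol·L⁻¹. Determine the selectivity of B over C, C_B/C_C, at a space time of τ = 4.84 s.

For first-order series with pure A initially, C_B(τ) = k₁C_{A0}/(k₂−k₁)·(e^(−k₁τ) − e^(−k₂τ)).
e^(−k₁τ) = e^(−0.556×4.84) = e^(−2.691) = 0.06781; e^(−k₂τ) = e^(−0.5227) = 0.5929.
C_B = 0.556×1.49/(0.108−0.556) × (0.06781−0.5929) = (-1.849)×(-0.5251) = 0.9710 mol·L⁻¹.
C_A = C_{A0}e^(−k₁τ) = 0.1010 mol·L⁻¹, so C_C = C_{A0}−C_A−C_B = 0.4180 mol·L⁻¹; C_B/C_C = 2.32.

2.32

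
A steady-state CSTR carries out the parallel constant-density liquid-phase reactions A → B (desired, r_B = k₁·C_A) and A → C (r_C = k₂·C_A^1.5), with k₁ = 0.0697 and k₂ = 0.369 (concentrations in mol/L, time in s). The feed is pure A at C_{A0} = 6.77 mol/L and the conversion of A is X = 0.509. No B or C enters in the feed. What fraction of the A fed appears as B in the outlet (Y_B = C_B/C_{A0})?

0.0478

Exit C_A = C_{A0}(1−X) = 6.77×0.491 = 3.324 mol/L.
In a CSTR the entire volume is at exit conditions, so r_B = 0.0697×3.324 = 0.2317 and r_C = 0.369×3.324^1.5 = 2.236.
Fraction of consumed A going to B: r_B/(r_B+r_C) = 0.09388.
C_B = 0.09388·C_{A0}·X = 0.09388×6.77×0.509 = 0.323 mol/L; Y_B = C_B/C_{A0} = 0.0478.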